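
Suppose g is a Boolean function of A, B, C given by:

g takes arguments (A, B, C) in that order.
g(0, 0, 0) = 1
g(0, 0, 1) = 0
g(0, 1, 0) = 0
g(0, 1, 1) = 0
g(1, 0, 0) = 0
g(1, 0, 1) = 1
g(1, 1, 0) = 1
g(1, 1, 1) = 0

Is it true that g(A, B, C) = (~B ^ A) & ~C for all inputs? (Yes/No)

Evaluate (~B ^ A) & ~C on each row and compare to g:
  A=0, B=0, C=0: formula gives 1, g = 1 ✓
  A=0, B=0, C=1: formula gives 0, g = 0 ✓
  A=0, B=1, C=0: formula gives 0, g = 0 ✓
  A=0, B=1, C=1: formula gives 0, g = 0 ✓
  A=1, B=0, C=0: formula gives 0, g = 0 ✓
  A=1, B=0, C=1: formula gives 0, but g = 1 ✗
Since they disagree at (1,0,1), the expression is not a correct formula for g.

No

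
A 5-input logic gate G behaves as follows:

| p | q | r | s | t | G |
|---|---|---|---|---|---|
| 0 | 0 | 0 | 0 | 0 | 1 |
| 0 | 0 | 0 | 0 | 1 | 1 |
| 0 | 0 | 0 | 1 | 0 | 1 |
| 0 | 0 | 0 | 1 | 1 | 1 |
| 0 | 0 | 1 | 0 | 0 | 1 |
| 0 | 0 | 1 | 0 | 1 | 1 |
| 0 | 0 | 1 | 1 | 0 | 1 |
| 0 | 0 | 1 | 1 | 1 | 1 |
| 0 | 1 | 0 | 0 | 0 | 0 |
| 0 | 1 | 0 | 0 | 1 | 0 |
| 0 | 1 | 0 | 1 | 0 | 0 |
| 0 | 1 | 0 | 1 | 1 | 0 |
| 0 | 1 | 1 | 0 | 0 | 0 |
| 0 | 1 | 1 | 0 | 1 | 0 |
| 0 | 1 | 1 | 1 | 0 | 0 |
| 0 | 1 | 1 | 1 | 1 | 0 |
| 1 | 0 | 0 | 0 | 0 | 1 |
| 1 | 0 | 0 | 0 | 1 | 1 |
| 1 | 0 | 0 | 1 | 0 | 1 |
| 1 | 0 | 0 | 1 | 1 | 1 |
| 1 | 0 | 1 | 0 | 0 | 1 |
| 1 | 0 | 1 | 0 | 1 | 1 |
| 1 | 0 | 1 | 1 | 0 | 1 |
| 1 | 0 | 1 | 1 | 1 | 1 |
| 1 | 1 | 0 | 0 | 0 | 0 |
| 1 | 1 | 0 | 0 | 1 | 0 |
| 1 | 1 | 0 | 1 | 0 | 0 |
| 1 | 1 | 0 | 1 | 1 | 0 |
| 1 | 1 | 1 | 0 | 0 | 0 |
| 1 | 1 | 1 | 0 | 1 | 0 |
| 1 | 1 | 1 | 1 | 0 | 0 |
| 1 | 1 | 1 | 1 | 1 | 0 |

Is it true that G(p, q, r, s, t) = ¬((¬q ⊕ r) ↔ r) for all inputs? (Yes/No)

Check the formula against G row by row:
  p=0, q=0, r=0, s=0, t=0: formula gives 1, G = 1 ✓
  p=0, q=0, r=0, s=0, t=1: formula gives 1, G = 1 ✓
  p=0, q=0, r=0, s=1, t=0: formula gives 1, G = 1 ✓
  p=0, q=0, r=0, s=1, t=1: formula gives 1, G = 1 ✓
  …and likewise for the remaining 28 rows.
All 32 rows match — the expression computes G exactly.

Yes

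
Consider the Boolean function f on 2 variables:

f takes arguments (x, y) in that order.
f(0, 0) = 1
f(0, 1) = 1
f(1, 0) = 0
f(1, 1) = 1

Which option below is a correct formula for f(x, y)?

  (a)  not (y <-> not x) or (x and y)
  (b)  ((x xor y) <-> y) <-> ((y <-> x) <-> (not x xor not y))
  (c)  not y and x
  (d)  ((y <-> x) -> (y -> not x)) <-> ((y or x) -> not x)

d

(a) fails at (0,1): the formula yields 0, f is 1.
(b) fails at (0,0): the formula yields 0, f is 1.
(c) fails at (0,0): the formula yields 0, f is 1.
(d) is the remaining candidate, and it agrees with f on all 4 inputs.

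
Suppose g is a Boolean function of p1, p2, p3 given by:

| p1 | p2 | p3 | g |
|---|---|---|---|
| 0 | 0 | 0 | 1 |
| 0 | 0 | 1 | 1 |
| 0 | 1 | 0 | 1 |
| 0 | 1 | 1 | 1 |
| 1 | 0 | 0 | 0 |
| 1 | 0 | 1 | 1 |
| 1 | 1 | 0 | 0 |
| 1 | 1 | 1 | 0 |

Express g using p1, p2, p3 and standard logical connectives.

The 0-rows are (1,0,0), (1,1,0), (1,1,1). Take each as a conjunction (p1·¬p2·¬p3, p1·p2·¬p3, p1·p2·p3), form their disjunction, and complement — that gives a formula that is 1 everywhere g is.

g(p1, p2, p3) = ((((p1 · p2') · p3') + ((p1 · p2) · p3')) + ((p1 · p2) · p3))'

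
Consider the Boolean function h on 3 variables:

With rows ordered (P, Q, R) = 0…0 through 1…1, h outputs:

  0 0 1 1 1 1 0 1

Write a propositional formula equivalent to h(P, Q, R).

The 0-rows are (0,0,0), (0,0,1), (1,1,0). Take each as a conjunction (¬P·¬Q·¬R, ¬P·¬Q·R, P·Q·¬R), form their disjunction, and complement — that gives a formula that is 1 everywhere h is.

h(P, Q, R) = not ((((not P and not Q) and not R) or ((not P and not Q) and R)) or ((P and Q) and not R))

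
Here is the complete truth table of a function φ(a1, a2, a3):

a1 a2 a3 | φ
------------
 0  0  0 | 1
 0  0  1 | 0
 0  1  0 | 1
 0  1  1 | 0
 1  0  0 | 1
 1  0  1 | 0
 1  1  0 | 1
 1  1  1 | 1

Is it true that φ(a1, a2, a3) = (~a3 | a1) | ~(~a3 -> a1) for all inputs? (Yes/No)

No

Test each input against both φ and the formula:
  a1=0, a2=0, a3=0: formula gives 1, φ = 1 ✓
  a1=0, a2=0, a3=1: formula gives 0, φ = 0 ✓
  a1=0, a2=1, a3=0: formula gives 1, φ = 1 ✓
  a1=0, a2=1, a3=1: formula gives 0, φ = 0 ✓
  a1=1, a2=0, a3=0: formula gives 1, φ = 1 ✓
  a1=1, a2=0, a3=1: formula gives 1, but φ = 0 ✗
Row (1,0,1) is a counterexample, so the formula is not equivalent to φ.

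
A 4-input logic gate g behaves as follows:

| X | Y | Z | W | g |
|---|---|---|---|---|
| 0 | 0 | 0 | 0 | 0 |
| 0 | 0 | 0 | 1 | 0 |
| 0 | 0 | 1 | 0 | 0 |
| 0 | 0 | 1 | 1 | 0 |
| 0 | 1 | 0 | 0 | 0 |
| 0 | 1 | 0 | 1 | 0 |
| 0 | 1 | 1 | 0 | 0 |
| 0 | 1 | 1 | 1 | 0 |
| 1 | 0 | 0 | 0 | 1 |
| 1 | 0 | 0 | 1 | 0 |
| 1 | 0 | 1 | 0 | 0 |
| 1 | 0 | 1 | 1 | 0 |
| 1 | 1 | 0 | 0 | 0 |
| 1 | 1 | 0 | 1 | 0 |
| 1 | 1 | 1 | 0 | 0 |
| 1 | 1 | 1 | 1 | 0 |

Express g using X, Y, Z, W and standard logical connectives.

g(X, Y, Z, W) = ((X AND NOT Y) AND NOT Z) AND NOT W

g is 1 on exactly one input, (1,0,0,0), whose minterm is X·¬Y·¬Z·¬W. So g is just that conjunction.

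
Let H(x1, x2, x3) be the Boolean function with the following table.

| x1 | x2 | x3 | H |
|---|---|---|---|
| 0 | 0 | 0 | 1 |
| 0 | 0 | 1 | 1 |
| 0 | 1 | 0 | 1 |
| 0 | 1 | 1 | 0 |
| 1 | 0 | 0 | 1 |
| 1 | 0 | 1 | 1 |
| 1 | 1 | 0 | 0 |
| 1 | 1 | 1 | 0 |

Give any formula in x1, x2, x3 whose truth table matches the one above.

The 0-rows are (0,1,1), (1,1,0), (1,1,1). Take each as a conjunction (¬x1·x2·x3, x1·x2·¬x3, x1·x2·x3), form their disjunction, and complement — that gives a formula that is 1 everywhere H is.

H(x1, x2, x3) = ((((x1' · x2) · x3) + ((x1 · x2) · x3')) + ((x1 · x2) · x3))'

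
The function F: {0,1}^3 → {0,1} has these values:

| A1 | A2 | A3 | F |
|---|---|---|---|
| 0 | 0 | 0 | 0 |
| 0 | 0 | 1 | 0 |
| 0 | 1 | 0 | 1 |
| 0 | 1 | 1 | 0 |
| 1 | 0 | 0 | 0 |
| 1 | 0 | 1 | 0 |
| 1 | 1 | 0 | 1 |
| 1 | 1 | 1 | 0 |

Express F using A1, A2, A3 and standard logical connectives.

Collect the rows where F=1 — (0,1,0), (1,1,0) — and write one minterm per row: ¬A1·A2·¬A3, A1·A2·¬A3. Their union (logical OR) reproduces the table exactly.

F(A1, A2, A3) = ((not A1 and A2) and not A3) or ((A1 and A2) and not A3)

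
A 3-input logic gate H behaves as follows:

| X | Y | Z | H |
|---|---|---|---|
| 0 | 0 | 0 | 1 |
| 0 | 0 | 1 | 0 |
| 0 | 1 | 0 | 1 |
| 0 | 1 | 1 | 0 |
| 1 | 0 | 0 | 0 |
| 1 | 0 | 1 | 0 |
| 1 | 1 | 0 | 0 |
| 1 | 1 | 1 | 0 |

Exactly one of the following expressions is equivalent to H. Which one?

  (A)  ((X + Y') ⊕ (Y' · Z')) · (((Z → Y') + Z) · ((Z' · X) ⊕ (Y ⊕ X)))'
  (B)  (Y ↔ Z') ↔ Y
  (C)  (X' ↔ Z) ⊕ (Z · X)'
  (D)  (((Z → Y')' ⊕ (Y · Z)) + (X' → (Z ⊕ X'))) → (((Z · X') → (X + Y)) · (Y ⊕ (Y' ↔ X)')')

C

(A): at (0,0,0) it gives 0, but H = 1 — eliminated.
(B): at (1,0,0) it gives 1, but H = 0 — eliminated.
(D): at (0,0,0) it gives 0, but H = 1 — eliminated.
That leaves (C). Evaluating it on every row reproduces the table of H exactly.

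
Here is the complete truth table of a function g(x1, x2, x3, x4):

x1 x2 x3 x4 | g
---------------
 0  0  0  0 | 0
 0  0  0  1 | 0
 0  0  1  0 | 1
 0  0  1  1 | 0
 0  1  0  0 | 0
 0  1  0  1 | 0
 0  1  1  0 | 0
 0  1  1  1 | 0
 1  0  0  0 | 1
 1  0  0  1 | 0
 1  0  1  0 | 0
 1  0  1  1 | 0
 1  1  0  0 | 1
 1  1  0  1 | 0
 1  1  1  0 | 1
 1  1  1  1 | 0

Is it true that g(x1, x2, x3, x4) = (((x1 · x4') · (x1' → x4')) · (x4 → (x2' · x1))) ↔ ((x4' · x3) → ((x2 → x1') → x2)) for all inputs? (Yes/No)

Test each input against both g and the formula:
  x1=0, x2=0, x3=0, x4=0: formula gives 0, g = 0 ✓
  x1=0, x2=0, x3=0, x4=1: formula gives 0, g = 0 ✓
  x1=0, x2=0, x3=1, x4=0: formula gives 1, g = 1 ✓
  x1=0, x2=0, x3=1, x4=1: formula gives 0, g = 0 ✓
  … (the remaining 12 rows also agree.)
No disagreement on any input; they are logically equivalent.

Yes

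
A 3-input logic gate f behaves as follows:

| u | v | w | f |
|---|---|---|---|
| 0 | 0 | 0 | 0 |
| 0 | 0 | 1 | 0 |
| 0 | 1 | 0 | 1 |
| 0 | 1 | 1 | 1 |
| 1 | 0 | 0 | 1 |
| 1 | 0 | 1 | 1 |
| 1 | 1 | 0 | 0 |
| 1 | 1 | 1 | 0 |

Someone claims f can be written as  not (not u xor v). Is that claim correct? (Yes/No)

Test each input against both f and the formula:
  u=0, v=0, w=0: formula gives 0, f = 0 ✓
  u=0, v=0, w=1: formula gives 0, f = 0 ✓
  u=0, v=1, w=0: formula gives 1, f = 1 ✓
  u=0, v=1, w=1: formula gives 1, f = 1 ✓
  u=1, v=0, w=0: formula gives 1, f = 1 ✓
  … (the remaining 3 rows also agree.)
All 8 rows match — the expression computes f exactly.

Yes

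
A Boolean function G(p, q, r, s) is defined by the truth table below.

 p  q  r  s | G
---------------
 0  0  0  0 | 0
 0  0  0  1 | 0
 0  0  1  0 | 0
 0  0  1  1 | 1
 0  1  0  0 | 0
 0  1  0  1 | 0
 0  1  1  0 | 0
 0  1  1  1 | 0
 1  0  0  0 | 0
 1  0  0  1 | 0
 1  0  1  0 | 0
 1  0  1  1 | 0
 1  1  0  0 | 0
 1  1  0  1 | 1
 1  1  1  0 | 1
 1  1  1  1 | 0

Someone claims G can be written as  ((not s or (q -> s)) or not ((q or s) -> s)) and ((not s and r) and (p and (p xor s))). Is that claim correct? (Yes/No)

Evaluate ((not s or (q -> s)) or not ((q or s) -> s)) and ((not s and r) and (p and (p xor s))) on each row and compare to G:
  p=0, q=0, r=0, s=0: formula gives 0, G = 0 ✓
  p=0, q=0, r=0, s=1: formula gives 0, G = 0 ✓
  p=0, q=0, r=1, s=0: formula gives 0, G = 0 ✓
  p=0, q=0, r=1, s=1: formula gives 0, but G = 1 ✗
Since they disagree at (0,0,1,1), the expression is not a correct formula for G.

No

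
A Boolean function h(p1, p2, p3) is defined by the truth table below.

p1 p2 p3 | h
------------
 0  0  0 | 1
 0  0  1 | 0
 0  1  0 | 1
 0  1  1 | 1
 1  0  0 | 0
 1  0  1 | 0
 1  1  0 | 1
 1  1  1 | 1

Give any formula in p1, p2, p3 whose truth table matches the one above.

h is 0 on only 3 rows — (0,0,1), (1,0,0), (1,0,1). Writing each as a minterm (¬p1·¬p2·p3, p1·¬p2·¬p3, p1·¬p2·p3) and OR-ing them characterizes exactly where h=0, so h is the negation of that disjunction.

h(p1, p2, p3) = ((((p1' · p2') · p3) + ((p1 · p2') · p3')) + ((p1 · p2') · p3))'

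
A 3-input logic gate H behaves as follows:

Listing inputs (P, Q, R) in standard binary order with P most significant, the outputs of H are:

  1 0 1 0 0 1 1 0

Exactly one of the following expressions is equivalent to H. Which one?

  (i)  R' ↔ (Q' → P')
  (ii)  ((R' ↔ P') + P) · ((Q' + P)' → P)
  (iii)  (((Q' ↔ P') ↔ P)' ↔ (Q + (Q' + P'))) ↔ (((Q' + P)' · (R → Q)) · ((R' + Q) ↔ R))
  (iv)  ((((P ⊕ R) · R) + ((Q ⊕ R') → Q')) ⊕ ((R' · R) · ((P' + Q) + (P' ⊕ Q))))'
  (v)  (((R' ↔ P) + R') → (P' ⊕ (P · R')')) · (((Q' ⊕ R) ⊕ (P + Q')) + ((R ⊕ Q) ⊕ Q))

(ii): at (0,1,0) it gives 0, but H = 1 — eliminated.
(iii): at (0,0,0) it gives 0, but H = 1 — eliminated.
(iv): at (0,0,0) it gives 0, but H = 1 — eliminated.
(v): at (0,0,0) it gives 0, but H = 1 — eliminated.
That leaves (i). Evaluating it on every row reproduces the table of H exactly.

i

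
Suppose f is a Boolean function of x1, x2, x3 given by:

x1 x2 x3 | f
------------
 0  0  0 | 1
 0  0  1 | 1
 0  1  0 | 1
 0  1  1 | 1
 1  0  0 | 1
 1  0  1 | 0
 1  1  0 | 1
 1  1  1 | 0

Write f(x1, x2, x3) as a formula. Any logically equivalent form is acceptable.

There are just 2 zero rows: (1,0,1), (1,1,1). Their minterms are x1·¬x2·x3, x1·x2·x3; the OR of those covers precisely the 0-outputs, and negating it yields f.

f(x1, x2, x3) = ¬(((x1 ∧ ¬x2) ∧ x3) ∨ ((x1 ∧ x2) ∧ x3))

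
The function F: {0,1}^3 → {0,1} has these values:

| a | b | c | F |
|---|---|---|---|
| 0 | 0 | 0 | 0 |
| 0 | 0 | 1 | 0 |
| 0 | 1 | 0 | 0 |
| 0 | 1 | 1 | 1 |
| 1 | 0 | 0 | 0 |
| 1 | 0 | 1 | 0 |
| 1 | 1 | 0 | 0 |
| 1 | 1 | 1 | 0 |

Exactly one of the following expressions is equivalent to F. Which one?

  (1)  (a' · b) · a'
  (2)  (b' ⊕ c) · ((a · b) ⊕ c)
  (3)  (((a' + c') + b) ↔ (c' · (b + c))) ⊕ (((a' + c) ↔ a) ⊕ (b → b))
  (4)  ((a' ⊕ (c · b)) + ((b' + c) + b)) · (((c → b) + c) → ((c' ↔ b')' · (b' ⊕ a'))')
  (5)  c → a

2

(1) fails at (0,1,0): the formula yields 1, F is 0.
(3) fails at (0,0,0): the formula yields 1, F is 0.
(4) fails at (0,0,0): the formula yields 1, F is 0.
(5) fails at (0,0,0): the formula yields 1, F is 0.
Only (2) survives; checking it on all 8 rows confirms it matches F.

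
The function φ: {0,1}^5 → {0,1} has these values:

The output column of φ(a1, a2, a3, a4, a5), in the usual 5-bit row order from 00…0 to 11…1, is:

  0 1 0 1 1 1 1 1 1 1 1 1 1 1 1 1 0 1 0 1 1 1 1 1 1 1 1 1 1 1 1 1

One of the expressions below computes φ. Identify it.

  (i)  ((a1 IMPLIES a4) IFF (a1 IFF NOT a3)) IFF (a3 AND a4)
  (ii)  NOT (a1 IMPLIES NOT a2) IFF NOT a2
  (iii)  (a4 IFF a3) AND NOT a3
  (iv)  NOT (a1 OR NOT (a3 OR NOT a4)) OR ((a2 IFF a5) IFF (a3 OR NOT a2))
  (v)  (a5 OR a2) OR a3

v

(i) disagrees with φ on (0,0,0,0,0) (formula → 1, table → 0); rule it out.
(ii) disagrees with φ on (0,0,0,0,1) (formula → 0, table → 1); rule it out.
(iii) disagrees with φ on (0,0,0,0,0) (formula → 1, table → 0); rule it out.
(iv) disagrees with φ on (0,0,0,0,0) (formula → 1, table → 0); rule it out.
Only (v) survives; checking it on all 32 rows confirms it matches φ.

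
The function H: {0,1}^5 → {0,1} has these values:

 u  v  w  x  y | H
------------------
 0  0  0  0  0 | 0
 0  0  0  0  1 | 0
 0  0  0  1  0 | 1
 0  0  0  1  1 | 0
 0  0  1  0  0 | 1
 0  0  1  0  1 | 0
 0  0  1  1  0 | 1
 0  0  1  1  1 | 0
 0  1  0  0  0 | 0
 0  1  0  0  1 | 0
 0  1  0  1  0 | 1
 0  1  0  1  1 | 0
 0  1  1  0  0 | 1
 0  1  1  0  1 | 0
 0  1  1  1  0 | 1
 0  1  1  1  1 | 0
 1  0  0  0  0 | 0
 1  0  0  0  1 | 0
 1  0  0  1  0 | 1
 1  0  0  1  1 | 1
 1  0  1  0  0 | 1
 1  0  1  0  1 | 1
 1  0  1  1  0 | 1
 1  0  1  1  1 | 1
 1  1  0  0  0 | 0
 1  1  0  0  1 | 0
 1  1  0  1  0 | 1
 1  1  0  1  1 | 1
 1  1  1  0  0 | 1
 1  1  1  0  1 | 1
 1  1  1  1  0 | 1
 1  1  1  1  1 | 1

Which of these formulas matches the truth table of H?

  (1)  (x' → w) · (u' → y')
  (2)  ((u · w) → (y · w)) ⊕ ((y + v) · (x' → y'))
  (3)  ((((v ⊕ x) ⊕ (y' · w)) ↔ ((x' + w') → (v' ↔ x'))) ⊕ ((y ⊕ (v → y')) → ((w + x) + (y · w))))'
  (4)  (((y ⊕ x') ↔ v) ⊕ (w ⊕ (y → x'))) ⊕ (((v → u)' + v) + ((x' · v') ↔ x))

(2): at (0,0,0,0,0) it gives 1, but H = 0 — eliminated.
(3): at (0,0,0,0,0) it gives 1, but H = 0 — eliminated.
(4): at (0,0,0,0,0) it gives 1, but H = 0 — eliminated.
(1) is the remaining candidate, and it agrees with H on all 32 inputs.

1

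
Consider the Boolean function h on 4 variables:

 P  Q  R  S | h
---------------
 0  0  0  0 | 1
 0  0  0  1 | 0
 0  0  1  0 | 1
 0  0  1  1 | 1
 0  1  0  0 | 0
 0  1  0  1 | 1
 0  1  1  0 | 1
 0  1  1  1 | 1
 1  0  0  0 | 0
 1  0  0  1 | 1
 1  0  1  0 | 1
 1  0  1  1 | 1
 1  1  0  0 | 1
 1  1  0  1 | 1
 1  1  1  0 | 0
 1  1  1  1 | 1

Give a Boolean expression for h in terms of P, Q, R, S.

h is 0 on only 4 rows — (0,0,0,1), (0,1,0,0), (1,0,0,0), (1,1,1,0). Writing each as a minterm (¬P·¬Q·¬R·S, ¬P·Q·¬R·¬S, P·¬Q·¬R·¬S, P·Q·R·¬S) and OR-ing them characterizes exactly where h=0, so h is the negation of that disjunction.

h(P, Q, R, S) = NOT ((((((NOT P AND NOT Q) AND NOT R) AND S) OR (((NOT P AND Q) AND NOT R) AND NOT S)) OR (((P AND NOT Q) AND NOT R) AND NOT S)) OR (((P AND Q) AND R) AND NOT S))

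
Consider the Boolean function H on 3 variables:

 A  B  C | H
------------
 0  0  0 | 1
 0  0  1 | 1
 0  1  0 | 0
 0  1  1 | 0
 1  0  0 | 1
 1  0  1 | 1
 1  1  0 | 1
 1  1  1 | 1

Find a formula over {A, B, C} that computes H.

H(A, B, C) = ~(((~A & B) & ~C) | ((~A & B) & C))

The 0-rows are (0,1,0), (0,1,1). Take each as a conjunction (¬A·B·¬C, ¬A·B·C), form their disjunction, and complement — that gives a formula that is 1 everywhere H is.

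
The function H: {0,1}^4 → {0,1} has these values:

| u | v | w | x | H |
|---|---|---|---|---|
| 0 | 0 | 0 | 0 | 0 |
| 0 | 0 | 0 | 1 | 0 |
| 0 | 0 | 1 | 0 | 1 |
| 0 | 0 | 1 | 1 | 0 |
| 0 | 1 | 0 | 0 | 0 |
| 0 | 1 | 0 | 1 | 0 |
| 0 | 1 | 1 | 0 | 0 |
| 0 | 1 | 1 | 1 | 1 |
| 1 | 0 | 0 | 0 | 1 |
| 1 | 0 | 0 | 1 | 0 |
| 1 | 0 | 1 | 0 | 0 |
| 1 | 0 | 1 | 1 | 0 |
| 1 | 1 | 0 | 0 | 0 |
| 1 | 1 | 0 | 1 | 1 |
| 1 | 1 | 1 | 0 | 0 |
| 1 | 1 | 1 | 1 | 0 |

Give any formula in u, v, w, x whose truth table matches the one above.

H(u, v, w, x) = (((((not u and not v) and w) and not x) or (((not u and v) and w) and x)) or (((u and not v) and not w) and not x)) or (((u and v) and not w) and x)

H=1 on 4 inputs: (0,0,1,0), (0,1,1,1), (1,0,0,0), (1,1,0,1). Reading each as a conjunction of literals (¬u·¬v·w·¬x, ¬u·v·w·x, u·¬v·¬w·¬x, u·v·¬w·x) and taking the OR gives the canonical DNF.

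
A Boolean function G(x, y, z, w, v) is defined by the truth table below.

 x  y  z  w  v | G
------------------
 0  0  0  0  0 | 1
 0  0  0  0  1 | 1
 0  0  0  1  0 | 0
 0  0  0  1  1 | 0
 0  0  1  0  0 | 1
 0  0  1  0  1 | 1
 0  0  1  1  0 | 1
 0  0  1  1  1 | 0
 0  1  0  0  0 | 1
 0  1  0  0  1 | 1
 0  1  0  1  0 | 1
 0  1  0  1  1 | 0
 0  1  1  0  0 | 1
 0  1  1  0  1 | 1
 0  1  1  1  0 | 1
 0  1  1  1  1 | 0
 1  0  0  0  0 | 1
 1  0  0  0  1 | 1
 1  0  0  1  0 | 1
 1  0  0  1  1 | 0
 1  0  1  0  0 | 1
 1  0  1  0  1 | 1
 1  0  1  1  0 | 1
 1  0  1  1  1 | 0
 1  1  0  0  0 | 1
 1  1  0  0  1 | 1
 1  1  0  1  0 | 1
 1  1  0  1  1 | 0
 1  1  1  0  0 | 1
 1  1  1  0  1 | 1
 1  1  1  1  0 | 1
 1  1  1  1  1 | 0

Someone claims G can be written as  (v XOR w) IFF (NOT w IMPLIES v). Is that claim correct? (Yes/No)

No

Evaluate (v XOR w) IFF (NOT w IMPLIES v) on each row and compare to G:
  x=0, y=0, z=0, w=0, v=0: formula gives 1, G = 1 ✓
  x=0, y=0, z=0, w=0, v=1: formula gives 1, G = 1 ✓
  x=0, y=0, z=0, w=1, v=0: formula gives 1, but G = 0 ✗
Row (0,0,0,1,0) is a counterexample, so the formula is not equivalent to G.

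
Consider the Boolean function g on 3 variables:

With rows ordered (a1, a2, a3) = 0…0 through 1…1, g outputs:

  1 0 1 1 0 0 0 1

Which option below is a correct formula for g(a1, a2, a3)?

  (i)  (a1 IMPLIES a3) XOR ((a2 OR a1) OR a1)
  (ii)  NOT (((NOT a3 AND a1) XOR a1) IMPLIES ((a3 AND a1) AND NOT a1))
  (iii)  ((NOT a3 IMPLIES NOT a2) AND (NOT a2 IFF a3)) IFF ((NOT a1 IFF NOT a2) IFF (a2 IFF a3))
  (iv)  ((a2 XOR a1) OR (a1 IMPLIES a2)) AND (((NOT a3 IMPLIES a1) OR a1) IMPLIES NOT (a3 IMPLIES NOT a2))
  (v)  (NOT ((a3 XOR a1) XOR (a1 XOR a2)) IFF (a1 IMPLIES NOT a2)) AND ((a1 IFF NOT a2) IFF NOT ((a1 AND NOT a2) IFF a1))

(i) disagrees with g on (0,0,1) (formula → 1, table → 0); rule it out.
(ii) disagrees with g on (0,0,0) (formula → 0, table → 1); rule it out.
(iii) disagrees with g on (0,0,0) (formula → 0, table → 1); rule it out.
(v) disagrees with g on (0,1,0) (formula → 0, table → 1); rule it out.
(iv) is the remaining candidate, and it agrees with g on all 8 inputs.

iv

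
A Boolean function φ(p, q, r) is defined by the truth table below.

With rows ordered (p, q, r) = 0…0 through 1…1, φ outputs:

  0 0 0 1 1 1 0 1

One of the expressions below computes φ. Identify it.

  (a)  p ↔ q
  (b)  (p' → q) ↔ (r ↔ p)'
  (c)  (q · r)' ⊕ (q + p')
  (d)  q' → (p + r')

c

(a) fails at (0,0,0): the formula yields 1, φ is 0.
(b) fails at (0,0,0): the formula yields 1, φ is 0.
(d) fails at (0,0,0): the formula yields 1, φ is 0.
Only (c) survives; checking it on all 8 rows confirms it matches φ.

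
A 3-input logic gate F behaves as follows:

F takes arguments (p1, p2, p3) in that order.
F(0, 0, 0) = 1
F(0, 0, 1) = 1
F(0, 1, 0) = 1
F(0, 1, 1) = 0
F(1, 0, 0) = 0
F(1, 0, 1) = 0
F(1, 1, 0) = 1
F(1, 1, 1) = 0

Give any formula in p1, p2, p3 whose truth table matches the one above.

F(p1, p2, p3) = ((((¬p1 ∧ ¬p2) ∧ ¬p3) ∨ ((¬p1 ∧ ¬p2) ∧ p3)) ∨ ((¬p1 ∧ p2) ∧ ¬p3)) ∨ ((p1 ∧ p2) ∧ ¬p3)

Collect the rows where F=1 — (0,0,0), (0,0,1), (0,1,0), (1,1,0) — and write one minterm per row: ¬p1·¬p2·¬p3, ¬p1·¬p2·p3, ¬p1·p2·¬p3, p1·p2·¬p3. Their union (logical OR) reproduces the table exactly.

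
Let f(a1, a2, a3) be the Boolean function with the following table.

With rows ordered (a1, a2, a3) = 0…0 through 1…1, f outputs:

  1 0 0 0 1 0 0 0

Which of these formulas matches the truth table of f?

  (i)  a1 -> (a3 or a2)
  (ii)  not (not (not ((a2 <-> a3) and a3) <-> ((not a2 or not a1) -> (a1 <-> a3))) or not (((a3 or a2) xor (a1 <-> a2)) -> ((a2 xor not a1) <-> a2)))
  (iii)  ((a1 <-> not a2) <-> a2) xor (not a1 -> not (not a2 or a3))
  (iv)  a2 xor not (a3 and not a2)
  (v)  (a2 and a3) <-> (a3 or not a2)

(i) fails at (0,0,1): the formula yields 1, f is 0.
(ii) fails at (0,0,0): the formula yields 0, f is 1.
(iii) fails at (0,0,1): the formula yields 1, f is 0.
(v) fails at (0,0,0): the formula yields 0, f is 1.
That leaves (iv). Evaluating it on every row reproduces the table of f exactly.

iv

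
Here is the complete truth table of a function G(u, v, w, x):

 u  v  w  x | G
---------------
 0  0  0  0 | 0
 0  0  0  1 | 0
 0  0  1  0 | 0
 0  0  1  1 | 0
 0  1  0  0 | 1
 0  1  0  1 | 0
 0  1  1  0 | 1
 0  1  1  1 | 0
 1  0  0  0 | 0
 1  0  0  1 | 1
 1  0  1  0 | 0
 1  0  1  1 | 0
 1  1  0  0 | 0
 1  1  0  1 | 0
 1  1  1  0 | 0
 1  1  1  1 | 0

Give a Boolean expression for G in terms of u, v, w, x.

G(u, v, w, x) = ((((NOT u AND v) AND NOT w) AND NOT x) OR (((NOT u AND v) AND w) AND NOT x)) OR (((u AND NOT v) AND NOT w) AND x)

Collect the rows where G=1 — (0,1,0,0), (0,1,1,0), (1,0,0,1) — and write one minterm per row: ¬u·v·¬w·¬x, ¬u·v·w·¬x, u·¬v·¬w·x. Their union (logical OR) reproduces the table exactly.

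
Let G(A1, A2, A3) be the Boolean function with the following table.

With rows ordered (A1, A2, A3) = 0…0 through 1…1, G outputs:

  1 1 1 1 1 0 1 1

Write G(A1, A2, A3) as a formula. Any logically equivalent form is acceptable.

G(A1, A2, A3) = ~((A1 & ~A2) & A3)

Only row (1,0,1) gives 0. So G is 1 everywhere except there — the complement of the minterm A1·¬A2·A3.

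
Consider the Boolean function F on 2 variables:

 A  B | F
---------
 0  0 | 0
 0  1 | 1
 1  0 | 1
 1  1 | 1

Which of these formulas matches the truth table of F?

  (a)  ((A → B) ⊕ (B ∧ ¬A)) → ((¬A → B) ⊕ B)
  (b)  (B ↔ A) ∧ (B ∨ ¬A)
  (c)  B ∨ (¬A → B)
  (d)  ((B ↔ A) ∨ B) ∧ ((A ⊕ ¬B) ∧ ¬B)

(a) fails at (1,1): the formula yields 0, F is 1.
(b) fails at (0,0): the formula yields 1, F is 0.
(d) fails at (0,0): the formula yields 1, F is 0.
That leaves (c). Evaluating it on every row reproduces the table of F exactly.

c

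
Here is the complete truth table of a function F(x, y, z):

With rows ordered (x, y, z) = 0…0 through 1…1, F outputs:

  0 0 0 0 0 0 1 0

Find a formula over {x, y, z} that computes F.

F(x, y, z) = (x · y) · z'

F is 1 on exactly one input, (1,1,0), whose minterm is x·y·¬z. So F is just that conjunction.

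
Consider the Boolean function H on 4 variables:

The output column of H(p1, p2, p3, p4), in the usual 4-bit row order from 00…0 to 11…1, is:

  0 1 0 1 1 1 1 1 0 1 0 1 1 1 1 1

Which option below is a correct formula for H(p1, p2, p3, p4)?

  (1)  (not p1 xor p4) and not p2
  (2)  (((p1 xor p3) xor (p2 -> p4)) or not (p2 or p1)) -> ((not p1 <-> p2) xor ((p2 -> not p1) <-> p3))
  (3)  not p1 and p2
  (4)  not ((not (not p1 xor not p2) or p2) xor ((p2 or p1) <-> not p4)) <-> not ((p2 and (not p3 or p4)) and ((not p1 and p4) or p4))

(1) disagrees with H on (0,0,0,0) (formula → 1, table → 0); rule it out.
(2) disagrees with H on (0,0,0,1) (formula → 0, table → 1); rule it out.
(3) disagrees with H on (0,0,0,1) (formula → 0, table → 1); rule it out.
(4) is the remaining candidate, and it agrees with H on all 16 inputs.

4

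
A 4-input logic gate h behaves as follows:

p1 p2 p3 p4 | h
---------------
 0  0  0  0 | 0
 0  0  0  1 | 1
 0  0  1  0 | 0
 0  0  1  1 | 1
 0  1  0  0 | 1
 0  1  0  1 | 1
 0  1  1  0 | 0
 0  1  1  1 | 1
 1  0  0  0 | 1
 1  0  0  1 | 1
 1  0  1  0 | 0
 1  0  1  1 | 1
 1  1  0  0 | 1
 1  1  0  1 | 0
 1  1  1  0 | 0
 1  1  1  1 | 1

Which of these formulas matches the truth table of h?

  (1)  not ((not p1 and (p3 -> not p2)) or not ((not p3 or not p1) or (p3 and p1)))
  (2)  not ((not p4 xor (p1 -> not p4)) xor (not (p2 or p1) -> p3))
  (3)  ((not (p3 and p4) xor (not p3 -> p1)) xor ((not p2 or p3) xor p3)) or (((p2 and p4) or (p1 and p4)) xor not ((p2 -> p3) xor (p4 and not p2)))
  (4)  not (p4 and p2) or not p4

(1) disagrees with h on (0,0,0,1) (formula → 0, table → 1); rule it out.
(2) disagrees with h on (0,0,0,0) (formula → 1, table → 0); rule it out.
(4) disagrees with h on (0,0,0,0) (formula → 1, table → 0); rule it out.
(3) is the remaining candidate, and it agrees with h on all 16 inputs.

3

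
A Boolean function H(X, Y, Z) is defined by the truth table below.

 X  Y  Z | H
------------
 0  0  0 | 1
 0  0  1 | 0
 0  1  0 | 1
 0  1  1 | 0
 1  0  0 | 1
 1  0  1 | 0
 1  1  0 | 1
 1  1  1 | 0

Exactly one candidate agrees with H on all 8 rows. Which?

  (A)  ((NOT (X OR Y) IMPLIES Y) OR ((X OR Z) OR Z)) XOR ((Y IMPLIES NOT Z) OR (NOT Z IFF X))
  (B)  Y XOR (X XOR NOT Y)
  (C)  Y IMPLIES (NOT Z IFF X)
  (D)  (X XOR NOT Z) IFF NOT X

D

(A) disagrees with H on (0,1,0) (formula → 0, table → 1); rule it out.
(B) disagrees with H on (0,0,1) (formula → 1, table → 0); rule it out.
(C) disagrees with H on (0,0,1) (formula → 1, table → 0); rule it out.
Only (D) survives; checking it on all 8 rows confirms it matches H.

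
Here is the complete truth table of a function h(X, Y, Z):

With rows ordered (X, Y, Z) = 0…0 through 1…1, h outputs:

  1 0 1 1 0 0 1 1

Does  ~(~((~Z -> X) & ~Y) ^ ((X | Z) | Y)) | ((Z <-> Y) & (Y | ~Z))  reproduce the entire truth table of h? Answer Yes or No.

No

Test each input against both h and the formula:
  X=0, Y=0, Z=0: formula gives 1, h = 1 ✓
  X=0, Y=0, Z=1: formula gives 0, h = 0 ✓
  X=0, Y=1, Z=0: formula gives 1, h = 1 ✓
  X=0, Y=1, Z=1: formula gives 1, h = 1 ✓
  X=1, Y=0, Z=0: formula gives 1, but h = 0 ✗
A single disagreement suffices: at (1,0,0) they differ, so the formula does not compute h.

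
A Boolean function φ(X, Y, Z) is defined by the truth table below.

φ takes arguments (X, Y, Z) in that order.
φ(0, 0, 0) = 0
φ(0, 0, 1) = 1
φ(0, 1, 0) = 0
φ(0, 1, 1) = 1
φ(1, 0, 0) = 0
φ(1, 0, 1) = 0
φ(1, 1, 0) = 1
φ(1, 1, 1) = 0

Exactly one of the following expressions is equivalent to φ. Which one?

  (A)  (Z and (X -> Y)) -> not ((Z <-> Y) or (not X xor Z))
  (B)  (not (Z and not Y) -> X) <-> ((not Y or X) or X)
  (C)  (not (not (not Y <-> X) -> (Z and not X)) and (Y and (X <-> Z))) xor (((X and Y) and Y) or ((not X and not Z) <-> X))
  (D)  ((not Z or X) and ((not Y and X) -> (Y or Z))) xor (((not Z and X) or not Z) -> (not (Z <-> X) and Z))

C

(A) fails at (0,0,0): the formula yields 1, φ is 0.
(B) fails at (0,1,0): the formula yields 1, φ is 0.
(D) fails at (0,0,0): the formula yields 1, φ is 0.
That leaves (C). Evaluating it on every row reproduces the table of φ exactly.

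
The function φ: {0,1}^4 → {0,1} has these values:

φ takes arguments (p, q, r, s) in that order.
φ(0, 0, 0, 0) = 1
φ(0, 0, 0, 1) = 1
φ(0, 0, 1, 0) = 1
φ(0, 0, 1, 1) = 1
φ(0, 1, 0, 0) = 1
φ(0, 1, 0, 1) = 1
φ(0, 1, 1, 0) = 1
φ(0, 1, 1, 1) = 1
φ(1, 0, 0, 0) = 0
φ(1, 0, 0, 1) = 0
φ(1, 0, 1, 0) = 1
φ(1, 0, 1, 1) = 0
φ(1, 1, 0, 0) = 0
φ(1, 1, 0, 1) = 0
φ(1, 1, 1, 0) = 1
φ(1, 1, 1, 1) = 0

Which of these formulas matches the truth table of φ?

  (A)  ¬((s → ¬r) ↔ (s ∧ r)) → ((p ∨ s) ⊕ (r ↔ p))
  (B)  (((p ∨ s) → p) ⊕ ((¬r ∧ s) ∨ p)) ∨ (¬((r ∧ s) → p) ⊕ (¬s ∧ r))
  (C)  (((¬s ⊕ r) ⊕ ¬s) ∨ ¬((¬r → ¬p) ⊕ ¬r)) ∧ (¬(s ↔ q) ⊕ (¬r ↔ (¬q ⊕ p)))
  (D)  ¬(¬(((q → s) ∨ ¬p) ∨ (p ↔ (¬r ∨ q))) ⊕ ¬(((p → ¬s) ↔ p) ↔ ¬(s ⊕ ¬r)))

B

(A) disagrees with φ on (0,0,0,1) (formula → 0, table → 1); rule it out.
(C) disagrees with φ on (0,0,0,1) (formula → 0, table → 1); rule it out.
(D) disagrees with φ on (0,0,0,1) (formula → 0, table → 1); rule it out.
That leaves (B). Evaluating it on every row reproduces the table of φ exactly.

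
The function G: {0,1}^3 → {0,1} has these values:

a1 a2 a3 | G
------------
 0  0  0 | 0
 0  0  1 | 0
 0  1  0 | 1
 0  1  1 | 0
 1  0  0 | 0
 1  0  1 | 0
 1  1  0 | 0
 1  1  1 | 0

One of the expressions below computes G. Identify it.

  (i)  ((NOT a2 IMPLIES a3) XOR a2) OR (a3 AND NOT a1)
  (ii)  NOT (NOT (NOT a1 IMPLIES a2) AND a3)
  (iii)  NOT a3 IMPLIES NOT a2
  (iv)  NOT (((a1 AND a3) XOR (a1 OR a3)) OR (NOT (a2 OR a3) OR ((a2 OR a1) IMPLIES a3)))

(i) disagrees with G on (0,0,1) (formula → 1, table → 0); rule it out.
(ii) disagrees with G on (0,0,0) (formula → 1, table → 0); rule it out.
(iii) disagrees with G on (0,0,0) (formula → 1, table → 0); rule it out.
(iv) is the remaining candidate, and it agrees with G on all 8 inputs.

iv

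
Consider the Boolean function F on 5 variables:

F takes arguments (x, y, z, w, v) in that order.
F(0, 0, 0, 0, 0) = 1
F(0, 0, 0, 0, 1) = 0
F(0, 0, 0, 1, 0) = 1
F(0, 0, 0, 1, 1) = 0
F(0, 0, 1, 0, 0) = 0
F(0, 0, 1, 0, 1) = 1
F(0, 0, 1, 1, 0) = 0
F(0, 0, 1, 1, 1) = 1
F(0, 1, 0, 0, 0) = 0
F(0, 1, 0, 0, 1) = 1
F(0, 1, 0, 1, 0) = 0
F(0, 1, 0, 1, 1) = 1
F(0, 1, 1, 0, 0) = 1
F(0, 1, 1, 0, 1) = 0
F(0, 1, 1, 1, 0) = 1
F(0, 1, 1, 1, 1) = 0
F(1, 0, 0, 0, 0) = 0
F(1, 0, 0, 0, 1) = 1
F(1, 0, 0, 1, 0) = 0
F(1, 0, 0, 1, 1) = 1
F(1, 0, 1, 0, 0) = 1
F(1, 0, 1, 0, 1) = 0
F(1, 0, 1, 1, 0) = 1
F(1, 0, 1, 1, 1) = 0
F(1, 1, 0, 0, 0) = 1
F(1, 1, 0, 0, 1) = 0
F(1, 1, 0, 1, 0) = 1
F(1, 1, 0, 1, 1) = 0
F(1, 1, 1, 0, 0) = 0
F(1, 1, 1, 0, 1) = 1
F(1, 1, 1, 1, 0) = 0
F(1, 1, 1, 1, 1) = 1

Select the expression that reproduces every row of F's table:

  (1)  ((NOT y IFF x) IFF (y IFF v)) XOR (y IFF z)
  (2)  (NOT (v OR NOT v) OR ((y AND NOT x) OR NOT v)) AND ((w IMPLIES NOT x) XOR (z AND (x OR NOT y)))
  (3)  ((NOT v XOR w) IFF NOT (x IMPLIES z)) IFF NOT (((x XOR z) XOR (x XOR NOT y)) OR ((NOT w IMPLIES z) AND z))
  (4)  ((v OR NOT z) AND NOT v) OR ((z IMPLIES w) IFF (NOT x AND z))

1

(2) disagrees with F on (0,0,1,0,1) (formula → 0, table → 1); rule it out.
(3) disagrees with F on (0,0,0,1,0) (formula → 0, table → 1); rule it out.
(4) disagrees with F on (0,0,1,0,1) (formula → 0, table → 1); rule it out.
(1) is the remaining candidate, and it agrees with F on all 32 inputs.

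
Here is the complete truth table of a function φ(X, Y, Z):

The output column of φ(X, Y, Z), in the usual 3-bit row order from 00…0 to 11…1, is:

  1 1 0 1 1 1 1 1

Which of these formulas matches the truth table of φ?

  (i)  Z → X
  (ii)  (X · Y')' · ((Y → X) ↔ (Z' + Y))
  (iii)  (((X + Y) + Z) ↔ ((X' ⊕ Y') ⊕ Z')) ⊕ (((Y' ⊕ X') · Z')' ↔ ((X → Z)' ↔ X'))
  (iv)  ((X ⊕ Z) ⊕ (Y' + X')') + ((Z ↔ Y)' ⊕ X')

iv

(i) fails at (0,0,1): the formula yields 0, φ is 1.
(ii) fails at (0,0,1): the formula yields 0, φ is 1.
(iii) fails at (0,0,0): the formula yields 0, φ is 1.
Only (iv) survives; checking it on all 8 rows confirms it matches φ.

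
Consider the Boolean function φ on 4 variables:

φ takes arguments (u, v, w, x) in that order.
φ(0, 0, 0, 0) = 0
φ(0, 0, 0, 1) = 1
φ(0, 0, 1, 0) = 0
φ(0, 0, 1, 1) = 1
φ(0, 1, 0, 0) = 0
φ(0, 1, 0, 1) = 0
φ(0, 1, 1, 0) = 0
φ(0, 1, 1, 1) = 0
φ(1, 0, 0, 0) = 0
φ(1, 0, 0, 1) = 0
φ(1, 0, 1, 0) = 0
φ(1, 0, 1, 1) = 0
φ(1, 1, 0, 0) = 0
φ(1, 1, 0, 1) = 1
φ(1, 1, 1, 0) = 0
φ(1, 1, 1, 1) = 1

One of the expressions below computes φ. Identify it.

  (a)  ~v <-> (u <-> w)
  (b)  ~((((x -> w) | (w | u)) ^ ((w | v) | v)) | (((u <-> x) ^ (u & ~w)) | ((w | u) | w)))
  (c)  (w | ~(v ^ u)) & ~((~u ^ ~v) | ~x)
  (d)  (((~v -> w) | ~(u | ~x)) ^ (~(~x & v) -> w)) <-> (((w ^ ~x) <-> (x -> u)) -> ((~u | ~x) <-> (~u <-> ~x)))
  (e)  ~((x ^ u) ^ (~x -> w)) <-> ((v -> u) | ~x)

c

(a) disagrees with φ on (0,0,0,0) (formula → 1, table → 0); rule it out.
(b) disagrees with φ on (0,0,1,1) (formula → 0, table → 1); rule it out.
(d) disagrees with φ on (0,0,0,1) (formula → 0, table → 1); rule it out.
(e) disagrees with φ on (0,0,0,0) (formula → 1, table → 0); rule it out.
(c) is the remaining candidate, and it agrees with φ on all 16 inputs.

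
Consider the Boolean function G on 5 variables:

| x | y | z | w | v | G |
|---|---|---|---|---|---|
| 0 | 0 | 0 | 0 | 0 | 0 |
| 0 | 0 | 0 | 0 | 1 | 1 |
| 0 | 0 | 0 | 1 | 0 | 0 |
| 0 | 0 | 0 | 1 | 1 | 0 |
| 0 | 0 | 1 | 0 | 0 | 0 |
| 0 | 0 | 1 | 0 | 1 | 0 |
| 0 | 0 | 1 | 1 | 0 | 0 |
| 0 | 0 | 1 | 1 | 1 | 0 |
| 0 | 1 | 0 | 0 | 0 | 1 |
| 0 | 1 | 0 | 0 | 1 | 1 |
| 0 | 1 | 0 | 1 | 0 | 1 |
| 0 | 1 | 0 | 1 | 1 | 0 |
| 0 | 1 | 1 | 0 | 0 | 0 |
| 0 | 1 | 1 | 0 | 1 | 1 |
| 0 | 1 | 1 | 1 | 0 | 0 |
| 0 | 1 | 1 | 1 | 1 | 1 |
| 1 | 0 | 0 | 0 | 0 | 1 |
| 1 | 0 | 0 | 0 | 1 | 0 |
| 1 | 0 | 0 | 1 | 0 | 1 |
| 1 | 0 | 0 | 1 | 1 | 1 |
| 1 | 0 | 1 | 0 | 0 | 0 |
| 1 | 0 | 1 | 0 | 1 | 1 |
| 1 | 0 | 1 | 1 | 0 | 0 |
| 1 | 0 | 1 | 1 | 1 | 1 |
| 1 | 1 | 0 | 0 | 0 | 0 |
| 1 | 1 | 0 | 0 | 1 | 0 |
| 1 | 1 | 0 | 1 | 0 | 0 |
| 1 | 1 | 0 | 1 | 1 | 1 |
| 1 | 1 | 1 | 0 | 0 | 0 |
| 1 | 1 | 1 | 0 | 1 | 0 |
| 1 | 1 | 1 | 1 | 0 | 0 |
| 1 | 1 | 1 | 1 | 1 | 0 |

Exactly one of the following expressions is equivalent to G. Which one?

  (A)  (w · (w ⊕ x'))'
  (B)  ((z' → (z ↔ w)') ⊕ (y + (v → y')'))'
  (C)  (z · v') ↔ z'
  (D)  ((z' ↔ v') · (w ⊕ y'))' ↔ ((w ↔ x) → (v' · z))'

D

(A) fails at (0,0,0,0,0): the formula yields 1, G is 0.
(B) fails at (0,0,0,0,0): the formula yields 1, G is 0.
(C) fails at (0,0,0,0,1): the formula yields 0, G is 1.
That leaves (D). Evaluating it on every row reproduces the table of G exactly.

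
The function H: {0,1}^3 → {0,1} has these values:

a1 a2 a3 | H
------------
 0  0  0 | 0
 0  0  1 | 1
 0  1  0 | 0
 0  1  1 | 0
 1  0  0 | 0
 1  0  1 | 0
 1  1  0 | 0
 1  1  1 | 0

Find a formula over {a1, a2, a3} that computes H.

Only row (0,0,1) gives 1. That row's minterm ¬a1·¬a2·a3 is H directly.

H(a1, a2, a3) = (~a1 & ~a2) & a3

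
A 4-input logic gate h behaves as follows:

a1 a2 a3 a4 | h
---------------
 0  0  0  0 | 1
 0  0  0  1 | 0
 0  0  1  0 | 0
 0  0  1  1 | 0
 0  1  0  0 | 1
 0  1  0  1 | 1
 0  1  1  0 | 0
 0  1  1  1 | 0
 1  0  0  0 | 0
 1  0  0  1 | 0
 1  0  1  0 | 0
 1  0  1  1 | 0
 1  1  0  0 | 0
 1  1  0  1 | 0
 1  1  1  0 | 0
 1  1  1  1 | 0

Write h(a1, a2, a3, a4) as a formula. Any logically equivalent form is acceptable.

h(a1, a2, a3, a4) = ((((not a1 and not a2) and not a3) and not a4) or (((not a1 and a2) and not a3) and not a4)) or (((not a1 and a2) and not a3) and a4)

Collect the rows where h=1 — (0,0,0,0), (0,1,0,0), (0,1,0,1) — and write one minterm per row: ¬a1·¬a2·¬a3·¬a4, ¬a1·a2·¬a3·¬a4, ¬a1·a2·¬a3·a4. Their union (logical OR) reproduces the table exactly.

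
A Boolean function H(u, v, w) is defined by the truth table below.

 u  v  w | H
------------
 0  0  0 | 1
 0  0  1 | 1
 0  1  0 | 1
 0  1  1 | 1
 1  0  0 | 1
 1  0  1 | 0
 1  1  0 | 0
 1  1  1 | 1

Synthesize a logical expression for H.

H(u, v, w) = not (((u and not v) and w) or ((u and v) and not w))

The 0-rows are (1,0,1), (1,1,0). Take each as a conjunction (u·¬v·w, u·v·¬w), form their disjunction, and complement — that gives a formula that is 1 everywhere H is.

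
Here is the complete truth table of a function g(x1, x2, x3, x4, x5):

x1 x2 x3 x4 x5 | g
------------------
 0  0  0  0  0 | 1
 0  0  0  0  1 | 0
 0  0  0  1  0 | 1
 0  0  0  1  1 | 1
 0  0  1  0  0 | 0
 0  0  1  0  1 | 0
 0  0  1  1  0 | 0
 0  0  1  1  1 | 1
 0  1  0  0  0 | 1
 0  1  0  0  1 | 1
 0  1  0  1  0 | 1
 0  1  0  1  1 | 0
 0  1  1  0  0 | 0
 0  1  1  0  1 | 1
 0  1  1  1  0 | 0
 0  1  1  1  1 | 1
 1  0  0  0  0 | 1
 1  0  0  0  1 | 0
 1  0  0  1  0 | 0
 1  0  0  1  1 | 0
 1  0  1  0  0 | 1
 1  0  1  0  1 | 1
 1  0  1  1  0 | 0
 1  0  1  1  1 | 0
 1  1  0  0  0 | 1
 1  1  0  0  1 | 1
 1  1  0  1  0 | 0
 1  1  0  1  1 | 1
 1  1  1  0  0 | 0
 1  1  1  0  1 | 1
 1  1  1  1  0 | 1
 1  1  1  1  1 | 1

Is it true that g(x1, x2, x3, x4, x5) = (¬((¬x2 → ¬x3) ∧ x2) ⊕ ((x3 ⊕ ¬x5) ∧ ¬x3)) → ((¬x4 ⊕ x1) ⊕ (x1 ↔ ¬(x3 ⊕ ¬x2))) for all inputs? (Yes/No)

Check the formula against g row by row:
  x1=0, x2=0, x3=0, x4=0, x5=0: formula gives 1, g = 1 ✓
  x1=0, x2=0, x3=0, x4=0, x5=1: formula gives 0, g = 0 ✓
  x1=0, x2=0, x3=0, x4=1, x5=0: formula gives 1, g = 1 ✓
  x1=0, x2=0, x3=0, x4=1, x5=1: formula gives 1, g = 1 ✓
  x1=0, x2=0, x3=1, x4=0, x5=0: formula gives 1, but g = 0 ✗
Since they disagree at (0,0,1,0,0), the expression is not a correct formula for g.

No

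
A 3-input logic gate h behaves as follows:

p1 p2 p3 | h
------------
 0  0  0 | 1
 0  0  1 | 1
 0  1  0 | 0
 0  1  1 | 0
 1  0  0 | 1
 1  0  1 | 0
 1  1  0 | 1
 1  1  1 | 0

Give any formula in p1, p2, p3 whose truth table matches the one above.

h(p1, p2, p3) = ((((~p1 & ~p2) & ~p3) | ((~p1 & ~p2) & p3)) | ((p1 & ~p2) & ~p3)) | ((p1 & p2) & ~p3)

Collect the rows where h=1 — (0,0,0), (0,0,1), (1,0,0), (1,1,0) — and write one minterm per row: ¬p1·¬p2·¬p3, ¬p1·¬p2·p3, p1·¬p2·¬p3, p1·p2·¬p3. Their union (logical OR) reproduces the table exactly.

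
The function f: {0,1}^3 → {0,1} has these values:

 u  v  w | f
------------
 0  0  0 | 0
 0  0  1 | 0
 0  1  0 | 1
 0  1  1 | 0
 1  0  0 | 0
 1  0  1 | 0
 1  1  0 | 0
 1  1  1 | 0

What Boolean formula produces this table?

Only row (0,1,0) gives 1. That row's minterm ¬u·v·¬w is f directly.

f(u, v, w) = (NOT u AND v) AND NOT w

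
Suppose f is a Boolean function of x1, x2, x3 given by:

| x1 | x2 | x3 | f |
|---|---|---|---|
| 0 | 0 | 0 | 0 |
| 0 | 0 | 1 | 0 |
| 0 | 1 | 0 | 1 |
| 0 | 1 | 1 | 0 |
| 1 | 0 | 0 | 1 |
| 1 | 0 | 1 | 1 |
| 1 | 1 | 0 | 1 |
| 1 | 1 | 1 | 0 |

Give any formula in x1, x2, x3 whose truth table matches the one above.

f(x1, x2, x3) = ((((x1' · x2) · x3') + ((x1 · x2') · x3')) + ((x1 · x2') · x3)) + ((x1 · x2) · x3')

The 1-rows are (0,1,0), (1,0,0), (1,0,1), (1,1,0). Each contributes one minterm — ¬x1·x2·¬x3; x1·¬x2·¬x3; x1·¬x2·x3; x1·x2·¬x3 — and their disjunction is a sum-of-products form of f.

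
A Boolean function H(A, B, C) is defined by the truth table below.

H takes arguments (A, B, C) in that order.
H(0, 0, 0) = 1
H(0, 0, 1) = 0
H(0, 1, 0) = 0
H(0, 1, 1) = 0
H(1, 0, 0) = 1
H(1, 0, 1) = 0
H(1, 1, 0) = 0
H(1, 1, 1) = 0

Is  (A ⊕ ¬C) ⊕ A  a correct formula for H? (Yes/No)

No

Check the formula against H row by row:
  A=0, B=0, C=0: formula gives 1, H = 1 ✓
  A=0, B=0, C=1: formula gives 0, H = 0 ✓
  A=0, B=1, C=0: formula gives 1, but H = 0 ✗
Since they disagree at (0,1,0), the expression is not a correct formula for H.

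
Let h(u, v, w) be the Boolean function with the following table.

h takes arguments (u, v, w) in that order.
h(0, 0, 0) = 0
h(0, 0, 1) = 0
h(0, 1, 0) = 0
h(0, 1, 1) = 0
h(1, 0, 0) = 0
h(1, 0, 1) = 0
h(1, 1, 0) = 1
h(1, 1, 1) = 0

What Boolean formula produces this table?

h(u, v, w) = (u AND v) AND NOT w

h is 1 on exactly one input, (1,1,0), whose minterm is u·v·¬w. So h is just that conjunction.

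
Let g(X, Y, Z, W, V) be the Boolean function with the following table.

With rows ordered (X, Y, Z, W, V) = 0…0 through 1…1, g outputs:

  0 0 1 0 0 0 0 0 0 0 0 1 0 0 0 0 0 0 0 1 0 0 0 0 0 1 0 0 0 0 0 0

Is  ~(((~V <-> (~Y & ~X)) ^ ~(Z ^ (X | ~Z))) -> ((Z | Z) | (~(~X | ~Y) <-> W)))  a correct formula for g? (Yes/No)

Check the formula against g row by row:
  X=0, Y=0, Z=0, W=0, V=0: formula gives 0, g = 0 ✓
  X=0, Y=0, Z=0, W=0, V=1: formula gives 0, g = 0 ✓
  X=0, Y=0, Z=0, W=1, V=0: formula gives 1, g = 1 ✓
  X=0, Y=0, Z=0, W=1, V=1: formula gives 0, g = 0 ✓
  …and likewise for the remaining 28 rows.
No disagreement on any input; they are logically equivalent.

Yes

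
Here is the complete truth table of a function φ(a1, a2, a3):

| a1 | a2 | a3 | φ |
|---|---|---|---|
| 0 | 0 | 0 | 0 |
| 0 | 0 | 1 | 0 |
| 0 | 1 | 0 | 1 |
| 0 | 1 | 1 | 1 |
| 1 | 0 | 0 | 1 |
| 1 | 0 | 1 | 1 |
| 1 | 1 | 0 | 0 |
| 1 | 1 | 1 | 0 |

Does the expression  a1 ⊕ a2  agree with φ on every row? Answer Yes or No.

Evaluate a1 ⊕ a2 on each row and compare to φ:
  a1=0, a2=0, a3=0: formula gives 0, φ = 0 ✓
  a1=0, a2=0, a3=1: formula gives 0, φ = 0 ✓
  a1=0, a2=1, a3=0: formula gives 1, φ = 1 ✓
  a1=0, a2=1, a3=1: formula gives 1, φ = 1 ✓
  a1=1, a2=0, a3=0: formula gives 1, φ = 1 ✓
  …and likewise for the remaining 3 rows.
Every row agrees, so the formula is equivalent.

Yes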